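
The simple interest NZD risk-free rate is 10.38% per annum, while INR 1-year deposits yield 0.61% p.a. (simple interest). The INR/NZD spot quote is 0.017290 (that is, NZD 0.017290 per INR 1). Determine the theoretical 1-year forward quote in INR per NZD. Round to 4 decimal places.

T = 1 year.
NZD accumulates by 1 + 0.1038×1 = 1.103800.
INR growth factor: 1 + 0.0061×1 = 1.006100.
CIP: F = S · (grow NZD)/(grow INR) = 0.01729 × 1.103800/1.006100 = 0.018968991 NZD per INR.
Quoted the other way: 1/0.018968991 = 52.7176 INR per NZD.

52.7176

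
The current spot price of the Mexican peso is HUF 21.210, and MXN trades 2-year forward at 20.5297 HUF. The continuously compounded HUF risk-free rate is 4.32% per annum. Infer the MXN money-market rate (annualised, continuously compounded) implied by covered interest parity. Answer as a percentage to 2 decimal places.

T = 2 years.
By CIP, F/S equals the HUF-to-MXN growth ratio: 20.5297/21.21 = 0.9679255.
The HUF side grows by e^(0.0432×2) = 1.0902423.
So the MXN growth factor = 1.1263701.
r = ln(1.1263701)/2 = 0.059500 → 5.95%.

5.95%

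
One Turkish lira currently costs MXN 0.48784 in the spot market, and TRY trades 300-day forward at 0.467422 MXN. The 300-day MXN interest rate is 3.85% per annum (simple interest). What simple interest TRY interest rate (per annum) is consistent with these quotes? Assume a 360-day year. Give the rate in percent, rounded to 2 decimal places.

9.26%

T = 300/360 years.
By CIP, F/S equals the MXN-to-TRY growth ratio: 0.467422/0.48784 = 0.9581461.
The MXN side grows by 1 + 0.0385×300/360 = 1.0320833.
Hence g_TRY = 1.0771669.
r = (1.0771669 − 1)/(300/360) = 0.092600 → 9.26%.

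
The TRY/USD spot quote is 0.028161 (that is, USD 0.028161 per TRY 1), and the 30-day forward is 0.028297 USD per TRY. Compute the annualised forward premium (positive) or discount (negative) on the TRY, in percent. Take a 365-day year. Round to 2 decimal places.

T = 30/365 years.
TRY trades forward at +0.48294% vs spot over the period.
Per annum: 0.0048294 / (30/365) = 0.058758 = 5.88%.

+5.88%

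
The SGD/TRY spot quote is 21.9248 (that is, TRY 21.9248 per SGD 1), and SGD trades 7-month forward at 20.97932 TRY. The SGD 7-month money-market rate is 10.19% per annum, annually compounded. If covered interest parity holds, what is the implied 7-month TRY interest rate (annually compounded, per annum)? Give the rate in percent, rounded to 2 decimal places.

T = 7/12 years.
CIP gives F = S · g_TRY/g_SGD, so g_TRY/g_SGD = 20.97932/21.9248 = 0.9568762.
The SGD side grows by (1 + 0.1019)^(7/12) = 1.058237.
So the TRY growth factor = 1.0126018.
Annualise: 1.0126018^(12/7) − 1 = 0.021700 = 2.17%.

2.17%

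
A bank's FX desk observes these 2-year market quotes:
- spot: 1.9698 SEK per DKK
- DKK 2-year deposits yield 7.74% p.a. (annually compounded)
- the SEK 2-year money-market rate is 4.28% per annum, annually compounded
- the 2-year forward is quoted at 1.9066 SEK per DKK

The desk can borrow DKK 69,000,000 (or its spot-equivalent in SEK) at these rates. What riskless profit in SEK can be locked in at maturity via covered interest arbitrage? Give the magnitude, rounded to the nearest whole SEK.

SEK 4,908,689

T = 2 years.
Invest the DKK and cover forward: 69,000,000 × 1.16079076 × 1.9066 = SEK 152,708,292.75.
Convert at spot and invest in SEK: 69,000,000 × 1.9698 × 1.08743184 = SEK 147,799,603.45.
The quoted forward overvalues DKK, so borrow SEK, buy DKK at spot, deposit the DKK at 7.74%, and sell the proceeds forward at 1.9066.
The gap between the two covered legs is SEK 4,908,689.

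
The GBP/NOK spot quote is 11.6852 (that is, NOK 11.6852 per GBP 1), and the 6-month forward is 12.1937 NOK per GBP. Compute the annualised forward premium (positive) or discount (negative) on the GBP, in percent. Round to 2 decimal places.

T = 6/12 years.
GBP trades forward at +4.35166% vs spot over the period.
×(1/T) gives 8.70% p.a.

+8.70%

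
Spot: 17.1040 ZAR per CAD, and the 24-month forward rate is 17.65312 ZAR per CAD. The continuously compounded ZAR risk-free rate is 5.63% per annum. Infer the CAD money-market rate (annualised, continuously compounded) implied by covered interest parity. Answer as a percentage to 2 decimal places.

T = 2 years.
F/S = 17.65312/17.104 = 1.0321048 = (growth of ZAR) / (growth of CAD).
The ZAR side grows by e^(0.0563×2) = 1.1191842.
That pins the CAD growth at 1.0843707.
Take logs: ln 1.0843707 / 2 = 0.040500, so 4.05%.

4.05%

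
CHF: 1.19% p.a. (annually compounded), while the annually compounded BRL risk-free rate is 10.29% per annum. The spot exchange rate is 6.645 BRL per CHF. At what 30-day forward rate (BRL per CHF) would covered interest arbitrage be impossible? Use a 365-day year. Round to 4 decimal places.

6.6922

T = 30/365 years.
Growth of 1 BRL over T: (1 + 0.1029)^(30/365) = 1.0080826.
Growth of 1 CHF over T: (1 + 0.0119)^(30/365) = 1.0009728.
So F = 6.645 × 1.0080826 / 1.0009728 = 6.692199 (BRL/CHF).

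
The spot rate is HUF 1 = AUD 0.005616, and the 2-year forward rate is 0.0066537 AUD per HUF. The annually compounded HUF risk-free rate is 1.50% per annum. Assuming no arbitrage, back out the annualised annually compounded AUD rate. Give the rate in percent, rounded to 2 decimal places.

10.48%

T = 2 years.
By CIP, F/S equals the AUD-to-HUF growth ratio: 0.0066537/0.005616 = 1.1847756.
The HUF side grows by (1 + 0.0150)^2 = 1.030225.
Hence g_AUD = 1.2205854.
r = 1.2205854^(1/2) − 1 = 0.104801 → 10.48%.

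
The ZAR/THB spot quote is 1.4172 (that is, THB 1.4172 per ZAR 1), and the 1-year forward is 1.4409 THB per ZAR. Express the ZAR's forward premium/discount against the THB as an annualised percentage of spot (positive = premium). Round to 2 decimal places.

+1.67%

T = 1 year.
ZAR trades forward at +1.67231% vs spot over the period.
×(1/T) gives 1.67% p.a.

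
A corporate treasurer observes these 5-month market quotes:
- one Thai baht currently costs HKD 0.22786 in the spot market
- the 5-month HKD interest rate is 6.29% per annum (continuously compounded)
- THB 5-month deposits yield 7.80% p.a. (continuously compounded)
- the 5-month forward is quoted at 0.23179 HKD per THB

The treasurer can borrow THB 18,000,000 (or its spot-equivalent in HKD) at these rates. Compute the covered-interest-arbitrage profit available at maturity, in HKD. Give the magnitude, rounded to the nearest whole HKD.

T = 5/12 years.
Invest the THB and cover forward: 18,000,000 × 1.033033893 × 0.23179 = HKD 4,310,044.67.
Convert at spot and invest in HKD: 18,000,000 × 0.22786 × 1.026554792 = HKD 4,210,393.95.
The quoted forward overvalues THB, so borrow HKD, buy THB at spot, deposit the THB at 7.80%, and sell the proceeds forward at 0.23179.
Profit = 4,310,044.67 − 4,210,393.95 = HKD 99,651.

HKD 99,651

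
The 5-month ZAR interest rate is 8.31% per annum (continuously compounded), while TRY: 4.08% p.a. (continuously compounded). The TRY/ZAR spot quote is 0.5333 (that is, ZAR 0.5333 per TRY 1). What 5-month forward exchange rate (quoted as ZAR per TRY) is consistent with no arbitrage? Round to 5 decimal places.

0.54278

T = 5/12 years.
Growth of 1 ZAR over T: e^(0.0831×5/12) = 1.0352314.
TRY accumulates by e^(0.0408×5/12) = 1.0171453.
CIP: F = S · (grow ZAR)/(grow TRY) = 0.5333 × 1.0352314/1.0171453 = 0.5427827 ZAR per TRY.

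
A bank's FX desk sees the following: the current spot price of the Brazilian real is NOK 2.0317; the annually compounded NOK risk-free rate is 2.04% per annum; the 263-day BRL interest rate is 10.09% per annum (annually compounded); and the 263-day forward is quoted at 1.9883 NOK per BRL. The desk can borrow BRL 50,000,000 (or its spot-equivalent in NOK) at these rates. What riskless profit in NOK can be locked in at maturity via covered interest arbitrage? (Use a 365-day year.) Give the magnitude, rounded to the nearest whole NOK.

NOK 3,471,049

T = 263/365 years.
Invest the BRL and cover forward: 50,000,000 × 1.07172001918 × 1.9883 = NOK 106,545,045.71.
Convert at spot and invest in NOK: 50,000,000 × 2.0317 × 1.01465763973 = NOK 103,073,996.33.
The quoted forward overvalues BRL, so borrow NOK, buy BRL at spot, deposit the BRL at 10.09%, and sell the proceeds forward at 1.9883.
Arbitrage profit = |106,545,045.71 − 103,073,996.33| = NOK 3,471,049.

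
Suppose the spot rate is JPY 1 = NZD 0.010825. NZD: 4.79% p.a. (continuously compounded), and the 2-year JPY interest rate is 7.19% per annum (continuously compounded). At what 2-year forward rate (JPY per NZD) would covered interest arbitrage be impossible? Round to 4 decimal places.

96.9211

T = 2 years.
NZD growth factor: e^(0.0479×2) = 1.10053893.
JPY accumulates by e^(0.0719×2) = 1.15465315.
Forward (NZD per JPY) = 0.010825 × 1.10053893 / 1.15465315 = 0.010317673.
Invert for JPY per NZD: 1 / 0.010317673 = 96.9211.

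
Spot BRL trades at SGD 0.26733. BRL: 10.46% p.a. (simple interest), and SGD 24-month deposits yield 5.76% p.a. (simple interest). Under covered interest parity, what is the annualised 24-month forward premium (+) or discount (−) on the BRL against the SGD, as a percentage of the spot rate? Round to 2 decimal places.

-3.89%

T = 2 years.
CIP forward (SGD per BRL) = 0.26733 × 1.115200/1.209200 = 0.24654848.
(F − S)/S ÷ T = (0.24654848 − 0.26733)/0.26733/2 = -0.038869 → -3.89%.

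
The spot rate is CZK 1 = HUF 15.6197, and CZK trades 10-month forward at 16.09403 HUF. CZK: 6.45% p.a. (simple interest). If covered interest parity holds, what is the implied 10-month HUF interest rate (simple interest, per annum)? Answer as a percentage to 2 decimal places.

T = 10/12 years.
By CIP, F/S equals the HUF-to-CZK growth ratio: 16.09403/15.6197 = 1.0303674.
CZK growth factor: 1 + 0.0645×10/12 = 1.053750.
Hence g_HUF = 1.0857496.
r = (1.0857496 − 1)/(10/12) = 0.102900 → 10.29%.

10.29%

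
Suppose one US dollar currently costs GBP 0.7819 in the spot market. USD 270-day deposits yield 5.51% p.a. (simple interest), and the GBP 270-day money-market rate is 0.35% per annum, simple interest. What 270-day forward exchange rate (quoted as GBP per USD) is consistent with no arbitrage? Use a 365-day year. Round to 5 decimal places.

T = 270/365 years.
Growth of 1 GBP over T: 1 + 0.0035×270/365 = 1.002589.
USD accumulates by 1 + 0.0551×270/365 = 1.0407589.
Forward (GBP per USD) = 0.7819 × 1.002589 / 1.0407589 = 0.7532238.

0.75322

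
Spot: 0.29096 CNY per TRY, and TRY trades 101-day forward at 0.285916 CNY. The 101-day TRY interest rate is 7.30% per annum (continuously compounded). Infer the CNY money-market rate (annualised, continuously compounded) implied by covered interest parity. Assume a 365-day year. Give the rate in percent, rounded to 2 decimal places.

0.98%

T = 101/365 years.
F/S = 0.285916/0.29096 = 0.9826643 = (growth of CNY) / (growth of TRY).
The TRY side grows by e^(0.0730×101/365) = 1.0204054.
Hence g_CNY = 1.002716.
r = ln(1.002716)/(101/365) = 0.009802 → 0.98%.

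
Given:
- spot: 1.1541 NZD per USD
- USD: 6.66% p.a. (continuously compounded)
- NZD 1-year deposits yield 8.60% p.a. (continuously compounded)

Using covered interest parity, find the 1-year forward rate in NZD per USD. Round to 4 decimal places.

1.1767

T = 1 year.
NZD growth factor: e^(0.0860×1) = 1.0898063.
USD accumulates by e^(0.0666×1) = 1.0688678.
CIP: F = S · (grow NZD)/(grow USD) = 1.1541 × 1.0898063/1.0688678 = 1.176708 NZD per USD.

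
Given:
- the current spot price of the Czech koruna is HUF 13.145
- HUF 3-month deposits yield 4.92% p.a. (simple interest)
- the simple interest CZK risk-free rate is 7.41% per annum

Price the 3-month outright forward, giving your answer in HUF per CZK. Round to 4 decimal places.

T = 3/12 years.
HUF growth factor: 1 + 0.0492×3/12 = 1.012300.
Growth of 1 CZK over T: 1 + 0.0741×3/12 = 1.018525.
Forward (HUF per CZK) = 13.145 × 1.012300 / 1.018525 = 13.064661.

13.0647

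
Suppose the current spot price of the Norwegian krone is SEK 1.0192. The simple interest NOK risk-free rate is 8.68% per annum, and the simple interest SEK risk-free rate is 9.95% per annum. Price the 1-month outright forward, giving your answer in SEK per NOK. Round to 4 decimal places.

T = 1/12 years.
SEK growth factor: 1 + 0.0995×1/12 = 1.0082917.
NOK growth factor: 1 + 0.0868×1/12 = 1.0072333.
CIP: F = S · (grow SEK)/(grow NOK) = 1.0192 × 1.0082917/1.0072333 = 1.020271 SEK per NOK.

1.0203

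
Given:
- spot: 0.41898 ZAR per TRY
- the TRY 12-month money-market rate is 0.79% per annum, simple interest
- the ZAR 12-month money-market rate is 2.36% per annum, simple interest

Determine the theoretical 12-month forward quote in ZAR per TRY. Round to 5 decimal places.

T = 1 year.
ZAR accumulates by 1 + 0.0236×1 = 1.023600.
TRY accumulates by 1 + 0.0079×1 = 1.007900.
CIP: F = S · (grow ZAR)/(grow TRY) = 0.41898 × 1.023600/1.007900 = 0.4255064 ZAR per TRY.

0.42551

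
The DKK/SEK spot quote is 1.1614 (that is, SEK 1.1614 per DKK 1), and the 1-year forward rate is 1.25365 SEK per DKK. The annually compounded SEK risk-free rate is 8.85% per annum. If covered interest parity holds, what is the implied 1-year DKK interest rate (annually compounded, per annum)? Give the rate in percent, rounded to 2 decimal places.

T = 1 year.
By CIP, F/S equals the SEK-to-DKK growth ratio: 1.25365/1.1614 = 1.0794300.
The SEK side grows by (1 + 0.0885)^1 = 1.088500.
So the DKK growth factor = 1.0084026.
r = 1.0084026^(1/1) − 1 = 0.008403 → 0.84%.

0.84%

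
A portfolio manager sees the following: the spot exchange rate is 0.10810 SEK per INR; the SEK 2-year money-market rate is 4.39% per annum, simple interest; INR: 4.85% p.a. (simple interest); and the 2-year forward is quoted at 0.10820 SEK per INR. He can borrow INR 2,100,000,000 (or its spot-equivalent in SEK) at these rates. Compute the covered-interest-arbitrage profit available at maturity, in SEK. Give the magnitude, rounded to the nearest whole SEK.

SEK 2,318,862

T = 2 years.
Keep in INR, deliver into the forward: 2,100,000,000·1.097000·0.10820 = SEK 249,260,340.00.
Swap to SEK now, deposit: 2,100,000,000·0.10810·1.087800 = SEK 246,941,478.00.
The quoted forward overvalues INR, so borrow SEK, buy INR at spot, deposit the INR at 4.85%, and sell the proceeds forward at 0.10820.
Arbitrage profit = |249,260,340.00 − 246,941,478.00| = SEK 2,318,862.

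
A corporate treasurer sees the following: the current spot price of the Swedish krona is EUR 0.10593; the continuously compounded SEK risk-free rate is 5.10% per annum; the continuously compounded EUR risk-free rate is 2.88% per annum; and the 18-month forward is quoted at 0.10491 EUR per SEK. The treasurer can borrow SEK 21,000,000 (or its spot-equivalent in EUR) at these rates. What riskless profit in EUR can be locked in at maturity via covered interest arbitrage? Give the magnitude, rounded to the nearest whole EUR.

T = 18/12 years.
Invest the SEK and cover forward: 21,000,000 × 1.07950219 × 0.10491 = EUR 2,378,262.07.
Convert at spot and invest in EUR: 21,000,000 × 0.10593 × 1.044146703 = EUR 2,322,735.67.
The quoted forward overvalues SEK, so borrow EUR, buy SEK at spot, deposit the SEK at 5.10%, and sell the proceeds forward at 0.10491.
The gap between the two covered legs is EUR 55,526.

EUR 55,526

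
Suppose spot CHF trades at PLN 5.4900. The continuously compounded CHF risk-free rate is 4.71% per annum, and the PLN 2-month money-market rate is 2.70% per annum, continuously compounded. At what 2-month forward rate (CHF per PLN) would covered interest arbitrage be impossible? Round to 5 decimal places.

T = 2/12 years.
PLN growth factor: e^(0.0270×2/12) = 1.0045101.
Growth of 1 CHF over T: e^(0.0471×2/12) = 1.0078809.
Forward (PLN per CHF) = 5.49 × 1.0045101 / 1.0078809 = 5.471639.
Invert for CHF per PLN: 1 / 5.471639 = 0.18276.

0.18276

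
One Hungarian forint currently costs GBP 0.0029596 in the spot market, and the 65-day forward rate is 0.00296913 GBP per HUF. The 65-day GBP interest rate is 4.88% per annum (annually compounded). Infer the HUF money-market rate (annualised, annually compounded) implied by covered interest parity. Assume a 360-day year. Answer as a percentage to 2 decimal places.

3.03%

T = 65/360 years.
F/S = 0.00296913/0.0029596 = 1.0032200 = (growth of GBP) / (growth of HUF).
GBP growth factor: (1 + 0.0488)^(65/360) = 1.008640.
So the HUF growth factor = 1.0054026.
r = 1.0054026^(360/65) − 1 = 0.030291 → 3.03%.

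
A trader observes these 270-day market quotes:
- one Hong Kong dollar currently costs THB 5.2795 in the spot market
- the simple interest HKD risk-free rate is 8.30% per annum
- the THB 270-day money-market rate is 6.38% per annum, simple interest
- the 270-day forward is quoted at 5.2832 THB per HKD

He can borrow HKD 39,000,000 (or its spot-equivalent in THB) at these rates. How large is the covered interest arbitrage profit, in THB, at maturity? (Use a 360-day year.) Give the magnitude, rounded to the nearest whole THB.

THB 3,118,250

T = 270/360 years.
Invest the HKD and cover forward: 39,000,000 × 1.062250 × 5.2832 = THB 218,871,088.80.
Convert at spot and invest in THB: 39,000,000 × 5.2795 × 1.047850 = THB 215,752,838.93.
The quoted forward overvalues HKD, so borrow THB, buy HKD at spot, deposit the HKD at 8.30%, and sell the proceeds forward at 5.2832.
Profit = 218,871,088.80 − 215,752,838.93 = THB 3,118,250.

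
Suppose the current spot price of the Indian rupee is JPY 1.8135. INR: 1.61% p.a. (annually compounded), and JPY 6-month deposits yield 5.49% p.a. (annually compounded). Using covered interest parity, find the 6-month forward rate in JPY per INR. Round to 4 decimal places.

T = 6/12 years.
JPY accumulates by (1 + 0.0549)^(6/12) = 1.0270832.
Growth of 1 INR over T: (1 + 0.0161)^(6/12) = 1.0080179.
So F = 1.8135 × 1.0270832 / 1.0080179 = 1.847800 (JPY/INR).

1.8478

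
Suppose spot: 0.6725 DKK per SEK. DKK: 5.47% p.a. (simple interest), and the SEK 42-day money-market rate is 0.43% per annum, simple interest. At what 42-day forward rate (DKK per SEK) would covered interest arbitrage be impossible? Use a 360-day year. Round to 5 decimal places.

T = 42/360 years.
DKK accumulates by 1 + 0.0547×42/360 = 1.0063817.
Growth of 1 SEK over T: 1 + 0.0043×42/360 = 1.0005017.
CIP: F = S · (grow DKK)/(grow SEK) = 0.6725 × 1.0063817/1.0005017 = 0.6764523 DKK per SEK.

0.67645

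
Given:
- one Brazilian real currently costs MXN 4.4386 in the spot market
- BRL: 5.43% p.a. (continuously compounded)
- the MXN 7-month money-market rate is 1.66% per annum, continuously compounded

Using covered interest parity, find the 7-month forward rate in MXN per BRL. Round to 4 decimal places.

4.3421

T = 7/12 years.
Growth of 1 MXN over T: e^(0.0166×7/12) = 1.0097304.
Growth of 1 BRL over T: e^(0.0543×7/12) = 1.032182.
CIP: F = S · (grow MXN)/(grow BRL) = 4.4386 × 1.0097304/1.032182 = 4.342053 MXN per BRL.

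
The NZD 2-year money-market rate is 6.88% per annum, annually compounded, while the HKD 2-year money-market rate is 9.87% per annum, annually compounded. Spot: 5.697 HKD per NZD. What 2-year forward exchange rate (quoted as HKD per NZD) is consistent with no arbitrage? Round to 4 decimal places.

6.0202

T = 2 years.
HKD growth factor: (1 + 0.0987)^2 = 1.2071417.
NZD growth factor: (1 + 0.0688)^2 = 1.1423334.
So F = 5.697 × 1.2071417 / 1.1423334 = 6.020209 (HKD/NZD).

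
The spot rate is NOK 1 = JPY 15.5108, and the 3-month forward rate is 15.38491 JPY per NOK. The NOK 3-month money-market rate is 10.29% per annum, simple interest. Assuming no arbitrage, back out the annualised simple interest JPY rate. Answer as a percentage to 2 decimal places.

T = 3/12 years.
CIP gives F = S · g_JPY/g_NOK, so g_JPY/g_NOK = 15.38491/15.5108 = 0.9918837.
The NOK side grows by 1 + 0.1029×3/12 = 1.025725.
Hence g_JPY = 1.0173999.
r = (1.0173999 − 1)/(3/12) = 0.069600 → 6.96%.

6.96%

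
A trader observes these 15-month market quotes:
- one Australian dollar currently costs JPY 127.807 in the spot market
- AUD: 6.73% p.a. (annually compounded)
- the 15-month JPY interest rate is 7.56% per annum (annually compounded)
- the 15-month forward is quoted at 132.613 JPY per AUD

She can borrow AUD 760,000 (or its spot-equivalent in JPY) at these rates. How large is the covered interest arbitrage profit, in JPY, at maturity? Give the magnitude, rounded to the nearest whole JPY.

T = 15/12 years.
Invest the AUD and cover forward: 760,000 × 1.08482113262 × 132.613 = JPY 109,334,652.49.
Convert at spot and invest in JPY: 760,000 × 127.807 × 1.0953766829 = JPY 106,397,573.86.
The quoted forward overvalues AUD, so borrow JPY, buy AUD at spot, deposit the AUD at 6.73%, and sell the proceeds forward at 132.613.
The gap between the two covered legs is JPY 2,937,079.

JPY 2,937,079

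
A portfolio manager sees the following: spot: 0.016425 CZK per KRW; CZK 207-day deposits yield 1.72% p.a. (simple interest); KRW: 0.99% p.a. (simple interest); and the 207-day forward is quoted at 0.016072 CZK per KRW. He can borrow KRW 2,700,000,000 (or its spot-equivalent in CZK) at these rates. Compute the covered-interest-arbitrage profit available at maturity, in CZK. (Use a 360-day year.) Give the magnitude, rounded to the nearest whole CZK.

CZK 1,144,674

T = 207/360 years.
Route A — deposit KRW, sell forward: 2,700,000,000 × 1.0056925 × 0.016072 = CZK 43,641,422.62.
Route B — convert at spot, deposit CZK: 2,700,000,000 × 0.016425 × 1.009890 = CZK 44,786,096.78.
The quoted forward undervalues KRW, so borrow KRW, convert to CZK at spot, deposit the CZK at 1.72%, and buy KRW forward at 0.016072 to cover the loan.
Profit = 44,786,096.78 − 43,641,422.62 = CZK 1,144,674.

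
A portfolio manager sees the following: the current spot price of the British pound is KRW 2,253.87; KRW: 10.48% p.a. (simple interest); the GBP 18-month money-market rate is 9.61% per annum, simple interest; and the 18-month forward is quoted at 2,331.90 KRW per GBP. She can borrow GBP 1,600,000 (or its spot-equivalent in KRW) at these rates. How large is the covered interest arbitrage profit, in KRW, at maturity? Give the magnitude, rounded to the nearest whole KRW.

KRW 95,784,034

T = 18/12 years.
Keep in GBP, deliver into the forward: 1,600,000·1.144150·2331.90 = KRW 4,268,869,416.00.
Swap to KRW now, deposit: 1,600,000·2253.87·1.157200 = KRW 4,173,085,382.40.
The quoted forward overvalues GBP, so borrow KRW, buy GBP at spot, deposit the GBP at 9.61%, and sell the proceeds forward at 2,331.90.
Arbitrage profit = |4,268,869,416.00 − 4,173,085,382.40| = KRW 95,784,034.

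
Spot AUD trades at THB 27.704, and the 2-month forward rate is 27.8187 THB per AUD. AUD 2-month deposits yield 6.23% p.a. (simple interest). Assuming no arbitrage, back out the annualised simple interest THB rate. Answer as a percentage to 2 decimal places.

8.74%

T = 2/12 years.
CIP gives F = S · g_THB/g_AUD, so g_THB/g_AUD = 27.8187/27.704 = 1.0041402.
The AUD side grows by 1 + 0.0623×2/12 = 1.0103833.
That pins the THB growth at 1.0145665.
r = (1.0145665 − 1)/(2/12) = 0.087399 → 8.74%.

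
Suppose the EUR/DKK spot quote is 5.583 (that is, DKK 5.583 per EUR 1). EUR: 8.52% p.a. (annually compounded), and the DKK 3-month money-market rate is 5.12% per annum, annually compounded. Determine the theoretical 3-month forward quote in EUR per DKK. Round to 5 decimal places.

0.18055

T = 3/12 years.
DKK growth factor: (1 + 0.0512)^(3/12) = 1.0125613.
Growth of 1 EUR over T: (1 + 0.0852)^(3/12) = 1.0206514.
So F = 5.583 × 1.0125613 / 1.0206514 = 5.538747 (DKK/EUR).
Invert for EUR per DKK: 1 / 5.538747 = 0.18055.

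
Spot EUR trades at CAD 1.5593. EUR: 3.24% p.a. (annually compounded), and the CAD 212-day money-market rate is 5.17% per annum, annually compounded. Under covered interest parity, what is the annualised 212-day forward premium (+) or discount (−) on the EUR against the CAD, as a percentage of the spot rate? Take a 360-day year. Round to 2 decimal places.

T = 212/360 years.
F = S · g_CAD/g_EUR = 1.5593 × 1.0301296/1.0189548 = 1.5764007.
Annualised premium = (F − S)/S × (1/T) = (1.5764007 − 1.5593)/1.5593 ÷ (212/360) = 1.86%.

+1.86%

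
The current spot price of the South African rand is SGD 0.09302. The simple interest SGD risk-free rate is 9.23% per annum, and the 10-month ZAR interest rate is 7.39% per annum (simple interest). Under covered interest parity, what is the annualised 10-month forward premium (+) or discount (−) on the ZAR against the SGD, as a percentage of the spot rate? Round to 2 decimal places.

T = 10/12 years.
CIP forward (SGD per ZAR) = 0.09302 × 1.0769167/1.0615833 = 0.09436357.
(F − S)/S ÷ T = (0.09436357 − 0.09302)/0.09302/(10/12) = 0.017333 → 1.73%.

+1.73%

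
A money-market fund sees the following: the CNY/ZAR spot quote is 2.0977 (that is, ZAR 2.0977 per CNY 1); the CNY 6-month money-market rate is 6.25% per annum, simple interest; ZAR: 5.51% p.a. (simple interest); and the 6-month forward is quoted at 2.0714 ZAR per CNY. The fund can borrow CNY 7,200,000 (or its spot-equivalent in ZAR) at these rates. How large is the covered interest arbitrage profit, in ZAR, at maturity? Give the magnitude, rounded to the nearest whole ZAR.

ZAR 139,395

T = 6/12 years.
Invest the CNY and cover forward: 7,200,000 × 1.031250 × 2.0714 = ZAR 15,380,145.00.
Convert at spot and invest in ZAR: 7,200,000 × 2.0977 × 1.027550 = ZAR 15,519,539.77.
The quoted forward undervalues CNY, so borrow CNY, convert to ZAR at spot, deposit the ZAR at 5.51%, and buy CNY forward at 2.0714 to cover the loan.
Arbitrage profit = |15,380,145.00 − 15,519,539.77| = ZAR 139,395.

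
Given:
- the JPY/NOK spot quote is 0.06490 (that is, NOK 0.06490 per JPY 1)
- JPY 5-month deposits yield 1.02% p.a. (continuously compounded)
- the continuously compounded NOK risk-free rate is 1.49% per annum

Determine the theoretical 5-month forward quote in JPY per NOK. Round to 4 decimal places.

T = 5/12 years.
NOK accumulates by e^(0.0149×5/12) = 1.00622764.
JPY growth factor: e^(0.0102×5/12) = 1.00425904.
CIP: F = S · (grow NOK)/(grow JPY) = 0.0649 × 1.00622764/1.00425904 = 0.065027220 NOK per JPY.
Quoted the other way: 1/0.065027220 = 15.3782 JPY per NOK.

15.3782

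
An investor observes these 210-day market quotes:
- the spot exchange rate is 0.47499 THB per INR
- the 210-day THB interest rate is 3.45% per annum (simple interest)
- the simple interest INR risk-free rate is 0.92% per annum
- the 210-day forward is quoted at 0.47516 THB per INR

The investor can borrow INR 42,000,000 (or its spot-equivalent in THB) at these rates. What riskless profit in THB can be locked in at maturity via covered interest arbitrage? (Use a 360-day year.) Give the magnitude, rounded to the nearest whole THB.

T = 210/360 years.
Keep in INR, deliver into the forward: 42,000,000·1.0053666667·0.47516 = THB 20,063,821.06.
Swap to THB now, deposit: 42,000,000·0.47499·1.020125 = THB 20,351,065.30.
The quoted forward undervalues INR, so borrow INR, convert to THB at spot, deposit the THB at 3.45%, and buy INR forward at 0.47516 to cover the loan.
Arbitrage profit = |20,063,821.06 − 20,351,065.30| = THB 287,244.

THB 287,244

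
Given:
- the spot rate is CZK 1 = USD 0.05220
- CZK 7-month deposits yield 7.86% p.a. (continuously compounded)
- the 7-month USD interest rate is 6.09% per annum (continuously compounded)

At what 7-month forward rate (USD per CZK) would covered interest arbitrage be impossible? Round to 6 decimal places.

0.051664

T = 7/12 years.
USD growth factor: e^(0.0609×7/12) = 1.0361636.
CZK growth factor: e^(0.0786×7/12) = 1.0469174.
Forward (USD per CZK) = 0.0522 × 1.0361636 / 1.0469174 = 0.05166381.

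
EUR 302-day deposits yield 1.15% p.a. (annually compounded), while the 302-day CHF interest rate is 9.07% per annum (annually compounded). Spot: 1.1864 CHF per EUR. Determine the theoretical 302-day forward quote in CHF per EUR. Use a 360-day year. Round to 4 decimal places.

1.2639

T = 302/360 years.
Growth of 1 CHF over T: (1 + 0.0907)^(302/360) = 1.0755499.
EUR accumulates by (1 + 0.0115)^(302/360) = 1.0096383.
Forward (CHF per EUR) = 1.1864 × 1.0755499 / 1.0096383 = 1.263851.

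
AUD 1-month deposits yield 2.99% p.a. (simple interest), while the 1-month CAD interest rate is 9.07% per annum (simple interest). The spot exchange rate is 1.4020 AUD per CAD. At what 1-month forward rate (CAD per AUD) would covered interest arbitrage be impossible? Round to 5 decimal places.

T = 1/12 years.
AUD accumulates by 1 + 0.0299×1/12 = 1.0024917.
Growth of 1 CAD over T: 1 + 0.0907×1/12 = 1.0075583.
So F = 1.402 × 1.0024917 / 1.0075583 = 1.394950 (AUD/CAD).
Invert for CAD per AUD: 1 / 1.394950 = 0.71687.

0.71687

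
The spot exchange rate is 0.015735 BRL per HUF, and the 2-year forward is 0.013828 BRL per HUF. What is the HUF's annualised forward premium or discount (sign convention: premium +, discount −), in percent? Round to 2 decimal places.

-6.06%

T = 2 years.
HUF trades forward at -12.11948% vs spot over the period.
×(1/T) gives -6.06% p.a.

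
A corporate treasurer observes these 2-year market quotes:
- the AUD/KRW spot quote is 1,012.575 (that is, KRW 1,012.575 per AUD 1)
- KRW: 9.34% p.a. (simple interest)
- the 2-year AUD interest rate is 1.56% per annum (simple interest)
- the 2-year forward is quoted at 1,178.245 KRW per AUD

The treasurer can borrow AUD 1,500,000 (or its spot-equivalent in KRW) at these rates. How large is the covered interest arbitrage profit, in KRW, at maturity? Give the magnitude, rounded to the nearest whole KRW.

KRW 19,923,351

T = 2 years.
Invest the AUD and cover forward: 1,500,000 × 1.031200 × 1178.245 = KRW 1,822,509,366.00.
Convert at spot and invest in KRW: 1,500,000 × 1012.575 × 1.186800 = KRW 1,802,586,015.00.
The quoted forward overvalues AUD, so borrow KRW, buy AUD at spot, deposit the AUD at 1.56%, and sell the proceeds forward at 1,178.245.
Arbitrage profit = |1,822,509,366.00 − 1,802,586,015.00| = KRW 19,923,351.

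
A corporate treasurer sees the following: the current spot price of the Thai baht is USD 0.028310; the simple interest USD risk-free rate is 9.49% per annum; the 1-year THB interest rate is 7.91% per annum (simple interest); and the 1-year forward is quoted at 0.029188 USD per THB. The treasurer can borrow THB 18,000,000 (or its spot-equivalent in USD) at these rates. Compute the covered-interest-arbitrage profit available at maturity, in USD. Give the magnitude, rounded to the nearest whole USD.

T = 1 year.
Keep in THB, deliver into the forward: 18,000,000·1.079100·0.029188 = USD 566,941.87.
Swap to USD now, deposit: 18,000,000·0.028310·1.094900 = USD 557,939.14.
The quoted forward overvalues THB, so borrow USD, buy THB at spot, deposit the THB at 7.91%, and sell the proceeds forward at 0.029188.
Profit = 566,941.87 − 557,939.14 = USD 9,003.

USD 9,003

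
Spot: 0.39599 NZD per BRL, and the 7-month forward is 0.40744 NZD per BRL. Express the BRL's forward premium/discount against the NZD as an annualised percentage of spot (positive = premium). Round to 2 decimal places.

+4.96%

T = 7/12 years.
BRL trades forward at +2.89149% vs spot over the period.
Annualise by dividing by T: 0.0289149 / (7/12) = 0.049568 → 4.96%.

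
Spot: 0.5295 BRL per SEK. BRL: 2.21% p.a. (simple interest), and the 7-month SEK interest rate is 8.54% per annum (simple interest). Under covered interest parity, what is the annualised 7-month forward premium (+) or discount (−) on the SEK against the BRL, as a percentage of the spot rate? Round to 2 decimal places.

T = 7/12 years.
No-arbitrage forward: 0.5295 × 1.0128917 / 1.0498167 = 0.5108760 BRL/SEK.
Annualised premium = (F − S)/S × (1/T) = (0.5108760 − 0.5295)/0.5295 ÷ (7/12) = -6.03%.

-6.03%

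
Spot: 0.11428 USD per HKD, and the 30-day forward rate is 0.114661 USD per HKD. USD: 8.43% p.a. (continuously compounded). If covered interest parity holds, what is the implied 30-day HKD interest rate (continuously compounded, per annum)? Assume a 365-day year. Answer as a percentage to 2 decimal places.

T = 30/365 years.
By CIP, F/S equals the USD-to-HKD growth ratio: 0.114661/0.11428 = 1.0033339.
The USD side grows by e^(0.0843×30/365) = 1.0069528.
So the HKD growth factor = 1.0036069.
r = ln(1.0036069)/(30/365) = 0.043805 → 4.38%.

4.38%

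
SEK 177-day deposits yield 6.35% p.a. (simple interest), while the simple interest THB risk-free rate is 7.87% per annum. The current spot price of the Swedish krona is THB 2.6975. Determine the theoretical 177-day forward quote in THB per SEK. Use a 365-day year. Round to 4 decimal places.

T = 177/365 years.
Growth of 1 THB over T: 1 + 0.0787×177/365 = 1.0381641.
SEK growth factor: 1 + 0.0635×177/365 = 1.0307932.
Forward (THB per SEK) = 2.6975 × 1.0381641 / 1.0307932 = 2.716789.

2.7168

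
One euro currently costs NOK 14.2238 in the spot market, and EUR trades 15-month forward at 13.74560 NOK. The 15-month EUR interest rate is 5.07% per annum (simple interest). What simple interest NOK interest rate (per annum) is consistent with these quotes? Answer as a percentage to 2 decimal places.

2.21%

T = 15/12 years.
CIP gives F = S · g_NOK/g_EUR, so g_NOK/g_EUR = 13.7456/14.2238 = 0.9663803.
EUR growth factor: 1 + 0.0507×15/12 = 1.063375.
Hence g_NOK = 1.0276247.
(1.0276247 − 1)/T = 0.022100, i.e. 2.21%.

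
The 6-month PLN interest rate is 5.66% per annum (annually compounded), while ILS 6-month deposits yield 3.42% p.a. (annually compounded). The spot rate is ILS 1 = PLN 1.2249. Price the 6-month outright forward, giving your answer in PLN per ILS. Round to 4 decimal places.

1.2381

T = 6/12 years.
Growth of 1 PLN over T: (1 + 0.0566)^(6/12) = 1.0279105.
ILS growth factor: (1 + 0.0342)^(6/12) = 1.0169562.
So F = 1.2249 × 1.0279105 / 1.0169562 = 1.238094 (PLN/ILS).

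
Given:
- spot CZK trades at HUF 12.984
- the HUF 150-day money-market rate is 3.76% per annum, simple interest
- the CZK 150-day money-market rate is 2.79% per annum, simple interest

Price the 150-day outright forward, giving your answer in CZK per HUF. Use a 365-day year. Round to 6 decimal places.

0.076716

T = 150/365 years.
Growth of 1 HUF over T: 1 + 0.0376×150/365 = 1.0154521.
CZK accumulates by 1 + 0.0279×150/365 = 1.0114658.
So F = 12.984 × 1.0154521 / 1.0114658 = 13.03517 (HUF/CZK).
Invert for CZK per HUF: 1 / 13.03517 = 0.076716.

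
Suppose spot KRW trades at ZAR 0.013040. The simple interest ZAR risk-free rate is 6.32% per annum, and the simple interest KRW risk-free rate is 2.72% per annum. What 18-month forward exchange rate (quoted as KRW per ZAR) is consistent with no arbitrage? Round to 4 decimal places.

T = 18/12 years.
ZAR growth factor: 1 + 0.0632×18/12 = 1.094800.
KRW growth factor: 1 + 0.0272×18/12 = 1.040800.
CIP: F = S · (grow ZAR)/(grow KRW) = 0.01304 × 1.094800/1.040800 = 0.013716556 ZAR per KRW.
Invert for KRW per ZAR: 1 / 0.013716556 = 72.9046.

72.9046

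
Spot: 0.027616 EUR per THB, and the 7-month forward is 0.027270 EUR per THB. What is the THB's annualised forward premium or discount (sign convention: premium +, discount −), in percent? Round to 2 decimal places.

T = 7/12 years.
(F − S)/S = (0.027270 − 0.027616)/0.027616 = -0.0125290.
Per annum: -0.0125290 / (7/12) = -0.021478 = -2.15%.

-2.15%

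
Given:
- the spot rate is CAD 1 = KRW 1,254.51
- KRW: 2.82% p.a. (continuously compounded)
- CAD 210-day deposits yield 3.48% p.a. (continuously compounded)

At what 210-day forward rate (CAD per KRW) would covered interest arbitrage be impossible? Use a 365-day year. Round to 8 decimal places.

T = 210/365 years.
KRW growth factor: e^(0.0282×210/365) = 1.016357.
Growth of 1 CAD over T: e^(0.0348×210/365) = 1.0202237.
Forward (KRW per CAD) = 1254.51 × 1.016357 / 1.0202237 = 1249.755.
Quoted the other way: 1/1249.755 = 0.00080016 CAD per KRW.

0.00080016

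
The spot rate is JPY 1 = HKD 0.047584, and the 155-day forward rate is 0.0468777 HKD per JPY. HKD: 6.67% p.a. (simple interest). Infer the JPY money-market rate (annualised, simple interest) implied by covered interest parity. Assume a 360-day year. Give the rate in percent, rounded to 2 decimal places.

T = 155/360 years.
F/S = 0.0468777/0.047584 = 0.9851568 = (growth of HKD) / (growth of JPY).
HKD growth factor: 1 + 0.0667×155/360 = 1.0287181.
So the JPY growth factor = 1.0442176.
(1.0442176 − 1)/T = 0.102699, i.e. 10.27%.

10.27%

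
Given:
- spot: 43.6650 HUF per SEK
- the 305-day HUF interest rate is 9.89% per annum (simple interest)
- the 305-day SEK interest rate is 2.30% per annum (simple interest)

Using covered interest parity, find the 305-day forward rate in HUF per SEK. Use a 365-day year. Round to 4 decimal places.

46.3822

T = 305/365 years.
Growth of 1 HUF over T: 1 + 0.0989×305/365 = 1.08264247.
SEK accumulates by 1 + 0.0230×305/365 = 1.01921918.
Forward (HUF per SEK) = 43.665 × 1.08264247 / 1.01921918 = 46.382156.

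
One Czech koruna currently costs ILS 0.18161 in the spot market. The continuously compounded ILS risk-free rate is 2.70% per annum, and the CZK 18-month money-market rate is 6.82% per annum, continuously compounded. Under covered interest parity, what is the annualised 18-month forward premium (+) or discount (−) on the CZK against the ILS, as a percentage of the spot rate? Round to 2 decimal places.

T = 18/12 years.
CIP forward (ILS per CZK) = 0.18161 × 1.0413313/1.1077157 = 0.17072628.
Annualised premium = (F − S)/S × (1/T) = (0.17072628 − 0.18161)/0.18161 ÷ (18/12) = -4.00%.

-4.00%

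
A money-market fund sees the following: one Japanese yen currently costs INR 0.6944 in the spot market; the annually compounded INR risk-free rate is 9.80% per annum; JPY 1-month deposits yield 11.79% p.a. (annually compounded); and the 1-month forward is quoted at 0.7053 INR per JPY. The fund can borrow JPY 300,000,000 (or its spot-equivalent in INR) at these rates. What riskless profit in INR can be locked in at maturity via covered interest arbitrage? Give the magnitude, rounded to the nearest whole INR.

INR 3,614,999

T = 1/12 years.
Keep in JPY, deliver into the forward: 300,000,000·1.0093309246·0.7053 = INR 213,564,330.34.
Swap to INR now, deposit: 300,000,000·0.6944·1.00782128966 = INR 209,949,331.06.
The quoted forward overvalues JPY, so borrow INR, buy JPY at spot, deposit the JPY at 11.79%, and sell the proceeds forward at 0.7053.
Arbitrage profit = |213,564,330.34 − 209,949,331.06| = INR 3,614,999.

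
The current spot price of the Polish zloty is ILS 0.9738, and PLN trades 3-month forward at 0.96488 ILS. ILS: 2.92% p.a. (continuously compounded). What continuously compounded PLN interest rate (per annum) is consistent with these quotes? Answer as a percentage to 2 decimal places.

T = 3/12 years.
CIP gives F = S · g_ILS/g_PLN, so g_ILS/g_PLN = 0.96488/0.9738 = 0.9908400.
The ILS side grows by e^(0.0292×3/12) = 1.0073267.
That pins the PLN growth at 1.0166391.
Take logs: ln 1.0166391 / (3/12) = 0.066009, so 6.60%.

6.60%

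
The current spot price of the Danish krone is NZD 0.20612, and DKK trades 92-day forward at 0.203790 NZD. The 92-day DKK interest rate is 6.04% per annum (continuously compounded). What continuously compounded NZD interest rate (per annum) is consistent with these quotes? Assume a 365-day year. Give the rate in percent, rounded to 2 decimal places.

1.53%

T = 92/365 years.
CIP gives F = S · g_NZD/g_DKK, so g_NZD/g_DKK = 0.20379/0.20612 = 0.9886959.
DKK growth factor: e^(0.0604×92/365) = 1.0153406.
That pins the NZD growth at 1.0038631.
r = ln(1.0038631)/(92/365) = 0.015297 → 1.53%.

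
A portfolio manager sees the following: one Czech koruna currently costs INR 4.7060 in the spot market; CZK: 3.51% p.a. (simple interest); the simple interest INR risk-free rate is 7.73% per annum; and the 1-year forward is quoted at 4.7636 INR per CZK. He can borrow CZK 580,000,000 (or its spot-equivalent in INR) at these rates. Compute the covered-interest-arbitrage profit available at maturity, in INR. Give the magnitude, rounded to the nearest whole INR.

INR 80,603,435

T = 1 year.
Keep in CZK, deliver into the forward: 580,000,000·1.035100·4.7636 = INR 2,859,865,368.80.
Swap to INR now, deposit: 580,000,000·4.7060·1.077300 = INR 2,940,468,804.00.
The quoted forward undervalues CZK, so borrow CZK, convert to INR at spot, deposit the INR at 7.73%, and buy CZK forward at 4.7636 to cover the loan.
Arbitrage profit = |2,859,865,368.80 − 2,940,468,804.00| = INR 80,603,435.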